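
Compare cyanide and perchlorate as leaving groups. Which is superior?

perchlorate is the better leaving group.
pKₐ(HClO₄) ≈ -10 versus pKₐ(HCN) ≈ 9.2: perchlorate is the much weaker base.
Extremely weak base; rarely used for safety reasons.

perchlorate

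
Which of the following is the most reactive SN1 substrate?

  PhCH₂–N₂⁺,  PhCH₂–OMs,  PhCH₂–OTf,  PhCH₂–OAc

The skeletons are identical, so relative rate is governed entirely by leaving-group ability.
Leaving-group ability tracks the stability of the departed species; conjugate-acid pKₐ is the usual yardstick (lower pKₐ → better LG).
PhCH₂–N₂⁺ loses N₂: no meaningful conjugate acid; N₂ departs as an exceptionally stable neutral molecule
PhCH₂–OTf loses OTf⁻: pKₐ(CF₃SO₃H (triflic acid)) ≈ -14
PhCH₂–OMs loses OMs⁻: pKₐ(CH₃SO₃H (MsOH)) ≈ -1.9
PhCH₂–OAc loses AcO⁻: pKₐ(CH₃COOH) ≈ 4.8

PhCH₂–N₂⁺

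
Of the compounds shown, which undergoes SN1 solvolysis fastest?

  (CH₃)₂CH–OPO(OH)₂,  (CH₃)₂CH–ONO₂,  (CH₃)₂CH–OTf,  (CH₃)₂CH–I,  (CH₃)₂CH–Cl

(CH₃)₂CH–OTf

Identical carbon frameworks mean the comparison reduces to leaving-group quality.
Leaving-group ability tracks the stability of the departed species; conjugate-acid pKₐ is the usual yardstick (lower pKₐ → better LG).
(CH₃)₂CH–OTf loses OTf⁻: pKₐ(CF₃SO₃H (triflic acid)) ≈ -14
(CH₃)₂CH–I loses I⁻: pKₐ(HI) ≈ -10
(CH₃)₂CH–Cl loses Cl⁻: pKₐ(HCl) ≈ -7
(CH₃)₂CH–ONO₂ loses NO₃⁻: pKₐ(HNO₃) ≈ -1.3
(CH₃)₂CH–OPO(OH)₂ loses H₂PO₄⁻: pKₐ(H₃PO₄) ≈ 2.1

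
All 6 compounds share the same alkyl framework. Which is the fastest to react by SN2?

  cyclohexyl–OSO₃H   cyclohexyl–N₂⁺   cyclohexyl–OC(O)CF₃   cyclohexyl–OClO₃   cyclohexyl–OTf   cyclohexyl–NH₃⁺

Same R in every case — rank the leaving groups.
A good leaving group is a weak base: the lower the pKₐ of its conjugate acid, the more readily it departs.
cyclohexyl–N₂⁺ loses N₂: no meaningful conjugate acid; N₂ departs as an exceptionally stable neutral molecule
cyclohexyl–OTf loses OTf⁻: pKₐ(CF₃SO₃H (triflic acid)) ≈ -14
cyclohexyl–OClO₃ loses ClO₄⁻: pKₐ(HClO₄) ≈ -10
cyclohexyl–OSO₃H loses HSO₄⁻: pKₐ(H₂SO₄) ≈ -3
cyclohexyl–OC(O)CF₃ loses CF₃COO⁻: pKₐ(CF₃COOH) ≈ 0.2
cyclohexyl–NH₃⁺ loses NH₃: pKₐ(NH₄⁺) ≈ 9.2

cyclohexyl–N₂⁺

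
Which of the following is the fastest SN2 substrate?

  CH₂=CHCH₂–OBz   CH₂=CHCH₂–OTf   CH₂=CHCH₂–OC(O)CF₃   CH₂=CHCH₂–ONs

The skeletons are identical, so relative rate is governed entirely by leaving-group ability.
The more stable X⁻ (or X) is on its own — i.e. the weaker a base it is — the better a leaving group it makes.
CH₂=CHCH₂–OTf loses OTf⁻: pKₐ(CF₃SO₃H (triflic acid)) ≈ -14
CH₂=CHCH₂–ONs loses ONs⁻: pKₐ(p-O₂NC₆H₄SO₃H) ≈ -3.5
CH₂=CHCH₂–OC(O)CF₃ loses CF₃COO⁻: pKₐ(CF₃COOH) ≈ 0.2
CH₂=CHCH₂–OBz loses PhCOO⁻: pKₐ(C₆H₅COOH) ≈ 4.2

CH₂=CHCH₂–OTf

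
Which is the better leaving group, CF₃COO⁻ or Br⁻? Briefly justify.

Br⁻ is the better leaving group.
pKₐ(HBr) ≈ -9 versus pKₐ(CF₃COOH) ≈ 0.2: Br⁻ is the much weaker base.
Weak base; good leaving group.

Br⁻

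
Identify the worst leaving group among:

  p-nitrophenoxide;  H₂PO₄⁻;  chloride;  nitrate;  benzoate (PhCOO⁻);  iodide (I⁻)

p-nitrophenoxide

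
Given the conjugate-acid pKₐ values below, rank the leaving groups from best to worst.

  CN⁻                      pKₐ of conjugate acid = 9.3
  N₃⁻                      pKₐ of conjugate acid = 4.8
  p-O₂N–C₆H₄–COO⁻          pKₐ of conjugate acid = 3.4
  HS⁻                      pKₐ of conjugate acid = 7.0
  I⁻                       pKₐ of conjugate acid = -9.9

Lower conjugate-acid pKₐ ⇒ weaker base ⇒ better leaving group.
Sorting by the given values: I⁻ (-9.9), p-O₂N–C₆H₄–COO⁻ (3.4), N₃⁻ (4.8), HS⁻ (7.0), CN⁻ (9.3).

I⁻ > p-O₂N–C₆H₄–COO⁻ > N₃⁻ > HS⁻ > CN⁻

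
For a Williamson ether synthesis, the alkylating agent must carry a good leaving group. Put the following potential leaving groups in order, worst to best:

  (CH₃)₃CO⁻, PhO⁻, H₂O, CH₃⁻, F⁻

CH₃⁻ < (CH₃)₃CO⁻ < PhO⁻ < F⁻ < H₂O

The more stable X⁻ (or X) is on its own — i.e. the weaker a base it is — the better a leaving group it makes.
H₂O: pKₐ(H₃O⁺) ≈ -1.7
F⁻: pKₐ(HF) ≈ 3.2
PhO⁻: pKₐ(C₆H₅OH (phenol)) ≈ 10 — resonance into the ring helps, but still a poor LG
(CH₃)₃CO⁻: pKₐ(t-BuOH) ≈ 18
CH₃⁻: pKₐ(CH₄) ≈ 48 — unstabilised carbanion; the worst conceivable leaving group
Listed from poorest to best leaving group as asked.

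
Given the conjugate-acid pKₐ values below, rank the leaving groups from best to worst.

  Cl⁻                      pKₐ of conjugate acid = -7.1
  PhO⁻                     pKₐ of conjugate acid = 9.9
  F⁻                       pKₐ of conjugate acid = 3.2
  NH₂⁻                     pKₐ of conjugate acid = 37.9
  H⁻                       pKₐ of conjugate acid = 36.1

Lower conjugate-acid pKₐ ⇒ weaker base ⇒ better leaving group.
Sorting by the given values: Cl⁻ (-7.1), F⁻ (3.2), PhO⁻ (9.9), H⁻ (36.1), NH₂⁻ (37.9).

Cl⁻ > F⁻ > PhO⁻ > H⁻ > NH₂⁻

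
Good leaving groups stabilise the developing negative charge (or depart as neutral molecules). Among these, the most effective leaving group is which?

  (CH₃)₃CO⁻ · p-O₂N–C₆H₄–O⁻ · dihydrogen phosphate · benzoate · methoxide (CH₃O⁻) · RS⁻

dihydrogen phosphate

The more stable X⁻ (or X) is on its own — i.e. the weaker a base it is — the better a leaving group it makes.
dihydrogen phosphate: pKₐ(H₃PO₄) ≈ 2.1
benzoate: pKₐ(C₆H₅COOH) ≈ 4.2
p-O₂N–C₆H₄–O⁻: pKₐ(p-nitrophenol) ≈ 7.2
RS⁻: pKₐ(RSH (a thiol)) ≈ 10.5
methoxide (CH₃O⁻): pKₐ(CH₃OH) ≈ 15.5
(CH₃)₃CO⁻: pKₐ(t-BuOH) ≈ 18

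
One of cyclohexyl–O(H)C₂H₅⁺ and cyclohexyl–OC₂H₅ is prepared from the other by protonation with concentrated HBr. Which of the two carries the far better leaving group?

cyclohexyl–O(H)C₂H₅⁺

From cyclohexyl–OC₂H₅ the departing group would be CH₃CH₂O⁻ (pKₐ(CH₃CH₂OH) ≈ 16). Strong base; alkoxides do not leave unassisted.
From cyclohexyl–O(H)C₂H₅⁺ the leaving group is R'OH (pKₐ(R'OH₂⁺) ≈ -2.4). Neutral; leaves from a protonated ether (an oxonium ion, R–O(H)R'⁺).
Protonation with concentrated HBr works by allowing neutral ethanol, rather than ethoxide, to depart, making cyclohexyl–O(H)C₂H₅⁺ enormously more reactive.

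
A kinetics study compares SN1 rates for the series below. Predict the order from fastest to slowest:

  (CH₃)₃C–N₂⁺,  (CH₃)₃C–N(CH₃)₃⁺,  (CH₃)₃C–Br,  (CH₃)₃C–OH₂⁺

Same R in every case — rank the leaving groups.
The more stable X⁻ (or X) is on its own — i.e. the weaker a base it is — the better a leaving group it makes.
(CH₃)₃C–N₂⁺ loses N₂: no meaningful conjugate acid; N₂ departs as an exceptionally stable neutral molecule
(CH₃)₃C–Br loses Br⁻: pKₐ(HBr) ≈ -9
(CH₃)₃C–OH₂⁺ loses H₂O: pKₐ(H₃O⁺) ≈ -1.7
(CH₃)₃C–N(CH₃)₃⁺ loses NR'₃: pKₐ(R'₃NH⁺) ≈ 10.7

(CH₃)₃C–N₂⁺ > (CH₃)₃C–Br > (CH₃)₃C–OH₂⁺ > (CH₃)₃C–N(CH₃)₃⁺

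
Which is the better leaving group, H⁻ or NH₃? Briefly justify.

NH₃

NH₃ is the better leaving group.
pKₐ(NH₄⁺) ≈ 9.2 versus pKₐ(H₂) ≈ 36: NH₃ is the much weaker base.
Neutral but moderately basic; leaves from R–NH₃⁺.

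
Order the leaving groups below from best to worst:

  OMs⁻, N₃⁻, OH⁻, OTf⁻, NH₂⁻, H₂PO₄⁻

OTf⁻ > OMs⁻ > H₂PO₄⁻ > N₃⁻ > OH⁻ > NH₂⁻

OTf⁻: pKₐ(CF₃SO₃H (triflic acid)) ≈ -14
OMs⁻: pKₐ(CH₃SO₃H (MsOH)) ≈ -1.9
H₂PO₄⁻: pKₐ(H₃PO₄) ≈ 2.1
N₃⁻: pKₐ(HN₃) ≈ 4.7
OH⁻: pKₐ(H₂O) ≈ 15.7
NH₂⁻: pKₐ(NH₃) ≈ 38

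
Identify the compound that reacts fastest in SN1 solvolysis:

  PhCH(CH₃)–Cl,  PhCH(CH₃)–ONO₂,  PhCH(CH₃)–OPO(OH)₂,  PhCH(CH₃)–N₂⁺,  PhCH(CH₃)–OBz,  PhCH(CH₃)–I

Same R in every case — rank the leaving groups.
A good leaving group is a weak base: the lower the pKₐ of its conjugate acid, the more readily it departs.
PhCH(CH₃)–N₂⁺ loses N₂: no meaningful conjugate acid; N₂ departs as an exceptionally stable neutral molecule
PhCH(CH₃)–I loses I⁻: pKₐ(HI) ≈ -10
PhCH(CH₃)–Cl loses Cl⁻: pKₐ(HCl) ≈ -7
PhCH(CH₃)–ONO₂ loses NO₃⁻: pKₐ(HNO₃) ≈ -1.3
PhCH(CH₃)–OPO(OH)₂ loses H₂PO₄⁻: pKₐ(H₃PO₄) ≈ 2.1
PhCH(CH₃)–OBz loses PhCOO⁻: pKₐ(C₆H₅COOH) ≈ 4.2

PhCH(CH₃)–N₂⁺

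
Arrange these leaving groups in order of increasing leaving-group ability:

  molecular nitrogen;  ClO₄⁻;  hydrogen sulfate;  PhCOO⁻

Rank by basicity of the departing species: weakest base leaves most easily.
molecular nitrogen: no meaningful conjugate acid; N₂ departs as an exceptionally stable neutral molecule
ClO₄⁻: pKₐ(HClO₄) ≈ -10
hydrogen sulfate: pKₐ(H₂SO₄) ≈ -3
PhCOO⁻: pKₐ(C₆H₅COOH) ≈ 4.2
The question asks for worst first, so the sequence is read in increasing leaving-group ability.

PhCOO⁻ < hydrogen sulfate < ClO₄⁻ < molecular nitrogen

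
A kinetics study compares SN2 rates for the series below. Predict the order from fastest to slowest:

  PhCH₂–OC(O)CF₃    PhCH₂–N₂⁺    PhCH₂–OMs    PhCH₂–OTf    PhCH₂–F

PhCH₂–N₂⁺ > PhCH₂–OTf > PhCH₂–OMs > PhCH₂–OC(O)CF₃ > PhCH₂–F

With the same alkyl group throughout, only the leaving group differentiates the rates.
Rank by basicity of the departing species: weakest base leaves most easily.
PhCH₂–N₂⁺ loses N₂: no meaningful conjugate acid; N₂ departs as an exceptionally stable neutral molecule
PhCH₂–OTf loses OTf⁻: pKₐ(CF₃SO₃H (triflic acid)) ≈ -14
PhCH₂–OMs loses OMs⁻: pKₐ(CH₃SO₃H (MsOH)) ≈ -1.9
PhCH₂–OC(O)CF₃ loses CF₃COO⁻: pKₐ(CF₃COOH) ≈ 0.2
PhCH₂–F loses F⁻: pKₐ(HF) ≈ 3.2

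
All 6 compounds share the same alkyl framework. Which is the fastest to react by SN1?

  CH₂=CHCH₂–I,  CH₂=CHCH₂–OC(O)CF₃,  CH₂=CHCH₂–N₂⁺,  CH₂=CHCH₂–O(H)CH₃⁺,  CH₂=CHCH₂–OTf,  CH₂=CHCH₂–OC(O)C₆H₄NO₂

The skeletons are identical, so relative rate is governed entirely by leaving-group ability.
Leaving-group ability tracks the stability of the departed species; conjugate-acid pKₐ is the usual yardstick (lower pKₐ → better LG).
CH₂=CHCH₂–N₂⁺ loses N₂: no meaningful conjugate acid; N₂ departs as an exceptionally stable neutral molecule
CH₂=CHCH₂–OTf loses OTf⁻: pKₐ(CF₃SO₃H (triflic acid)) ≈ -14
CH₂=CHCH₂–I loses I⁻: pKₐ(HI) ≈ -10
CH₂=CHCH₂–O(H)CH₃⁺ loses R'OH: pKₐ(R'OH₂⁺) ≈ -2.4
CH₂=CHCH₂–OC(O)CF₃ loses CF₃COO⁻: pKₐ(CF₃COOH) ≈ 0.2
CH₂=CHCH₂–OC(O)C₆H₄NO₂ loses p-O₂N–C₆H₄–COO⁻: pKₐ(p-nitrobenzoic acid) ≈ 3.4

CH₂=CHCH₂–N₂⁺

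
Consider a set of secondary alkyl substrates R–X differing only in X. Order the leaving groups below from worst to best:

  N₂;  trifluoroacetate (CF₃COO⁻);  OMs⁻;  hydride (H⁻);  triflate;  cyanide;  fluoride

The more stable X⁻ (or X) is on its own — i.e. the weaker a base it is — the better a leaving group it makes.
N₂: no meaningful conjugate acid; N₂ departs as an exceptionally stable neutral molecule
triflate: pKₐ(CF₃SO₃H (triflic acid)) ≈ -14
OMs⁻: pKₐ(CH₃SO₃H (MsOH)) ≈ -1.9
trifluoroacetate (CF₃COO⁻): pKₐ(CF₃COOH) ≈ 0.2
fluoride: pKₐ(HF) ≈ 3.2
cyanide: pKₐ(HCN) ≈ 9.2
hydride (H⁻): pKₐ(H₂) ≈ 36
Reversing gives the worst-to-best order requested.

hydride (H⁻) < cyanide < fluoride < trifluoroacetate (CF₃COO⁻) < OMs⁻ < triflate < N₂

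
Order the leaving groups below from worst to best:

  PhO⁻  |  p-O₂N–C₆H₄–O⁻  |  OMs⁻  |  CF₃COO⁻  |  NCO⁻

OMs⁻: pKₐ(CH₃SO₃H (MsOH)) ≈ -1.9
CF₃COO⁻: pKₐ(CF₃COOH) ≈ 0.2
NCO⁻: pKₐ(HOCN) ≈ 3.5
p-O₂N–C₆H₄–O⁻: pKₐ(p-nitrophenol) ≈ 7.2
PhO⁻: pKₐ(C₆H₅OH (phenol)) ≈ 10
The question asks for worst first, so the sequence is read in increasing leaving-group ability.

PhO⁻ < p-O₂N–C₆H₄–O⁻ < NCO⁻ < CF₃COO⁻ < OMs⁻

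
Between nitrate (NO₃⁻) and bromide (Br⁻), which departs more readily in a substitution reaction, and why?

bromide (Br⁻) is the better leaving group.
pKₐ(HBr) ≈ -9 versus pKₐ(HNO₃) ≈ -1.3: bromide (Br⁻) is the much weaker base.
Weak base; good leaving group.

bromide (Br⁻)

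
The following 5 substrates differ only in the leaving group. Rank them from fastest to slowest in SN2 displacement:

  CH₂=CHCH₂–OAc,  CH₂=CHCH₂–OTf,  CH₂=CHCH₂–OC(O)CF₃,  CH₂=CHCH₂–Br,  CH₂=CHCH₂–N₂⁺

CH₂=CHCH₂–N₂⁺ > CH₂=CHCH₂–OTf > CH₂=CHCH₂–Br > CH₂=CHCH₂–OC(O)CF₃ > CH₂=CHCH₂–OAc

Identical carbon frameworks mean the comparison reduces to leaving-group quality.
A good leaving group is a weak base: the lower the pKₐ of its conjugate acid, the more readily it departs.
CH₂=CHCH₂–N₂⁺ loses N₂: no meaningful conjugate acid; N₂ departs as an exceptionally stable neutral molecule
CH₂=CHCH₂–OTf loses OTf⁻: pKₐ(CF₃SO₃H (triflic acid)) ≈ -14
CH₂=CHCH₂–Br loses Br⁻: pKₐ(HBr) ≈ -9
CH₂=CHCH₂–OC(O)CF₃ loses CF₃COO⁻: pKₐ(CF₃COOH) ≈ 0.2
CH₂=CHCH₂–OAc loses AcO⁻: pKₐ(CH₃COOH) ≈ 4.8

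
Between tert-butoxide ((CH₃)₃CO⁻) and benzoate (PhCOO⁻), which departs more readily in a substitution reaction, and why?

benzoate (PhCOO⁻) is the better leaving group.
pKₐ(C₆H₅COOH) ≈ 4.2 versus pKₐ(t-BuOH) ≈ 18: benzoate (PhCOO⁻) is the much weaker base.
Aryl carboxylate.

benzoate (PhCOO⁻)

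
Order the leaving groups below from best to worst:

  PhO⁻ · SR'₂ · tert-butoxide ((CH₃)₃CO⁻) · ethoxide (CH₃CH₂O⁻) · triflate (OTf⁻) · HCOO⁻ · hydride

Rank by basicity of the departing species: weakest base leaves most easily.
triflate (OTf⁻): pKₐ(CF₃SO₃H (triflic acid)) ≈ -14
SR'₂: pKₐ(R'₂SH⁺) ≈ -7
HCOO⁻: pKₐ(HCOOH) ≈ 3.8
PhO⁻: pKₐ(C₆H₅OH (phenol)) ≈ 10
ethoxide (CH₃CH₂O⁻): pKₐ(CH₃CH₂OH) ≈ 16
tert-butoxide ((CH₃)₃CO⁻): pKₐ(t-BuOH) ≈ 18
hydride: pKₐ(H₂) ≈ 36

triflate (OTf⁻) > SR'₂ > HCOO⁻ > PhO⁻ > ethoxide (CH₃CH₂O⁻) > tert-butoxide ((CH₃)₃CO⁻) > hydride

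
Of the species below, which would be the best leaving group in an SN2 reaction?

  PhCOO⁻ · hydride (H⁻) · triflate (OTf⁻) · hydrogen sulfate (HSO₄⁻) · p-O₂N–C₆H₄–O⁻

triflate (OTf⁻)

The more stable X⁻ (or X) is on its own — i.e. the weaker a base it is — the better a leaving group it makes.
triflate (OTf⁻): pKₐ(CF₃SO₃H (triflic acid)) ≈ -14
hydrogen sulfate (HSO₄⁻): pKₐ(H₂SO₄) ≈ -3
PhCOO⁻: pKₐ(C₆H₅COOH) ≈ 4.2
p-O₂N–C₆H₄–O⁻: pKₐ(p-nitrophenol) ≈ 7.2
hydride (H⁻): pKₐ(H₂) ≈ 36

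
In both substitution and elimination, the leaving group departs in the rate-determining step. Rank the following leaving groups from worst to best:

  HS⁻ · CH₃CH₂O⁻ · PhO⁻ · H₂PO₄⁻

H₂PO₄⁻: pKₐ(H₃PO₄) ≈ 2.1
HS⁻: pKₐ(H₂S) ≈ 7 — larger and more polarisable than the oxygen analogue
PhO⁻: pKₐ(C₆H₅OH (phenol)) ≈ 10 — resonance into the ring helps, but still a poor LG
CH₃CH₂O⁻: pKₐ(CH₃CH₂OH) ≈ 16 — strong base; alkoxides do not leave unassisted
Reversing gives the worst-to-best order requested.

CH₃CH₂O⁻ < PhO⁻ < HS⁻ < H₂PO₄⁻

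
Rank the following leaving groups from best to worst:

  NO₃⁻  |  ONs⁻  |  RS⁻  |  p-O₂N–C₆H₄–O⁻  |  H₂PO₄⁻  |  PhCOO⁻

ONs⁻ > NO₃⁻ > H₂PO₄⁻ > PhCOO⁻ > p-O₂N–C₆H₄–O⁻ > RS⁻

ONs⁻: pKₐ(p-O₂NC₆H₄SO₃H) ≈ -3.5 — p-nitro group further stabilises the sulfonate
NO₃⁻: pKₐ(HNO₃) ≈ -1.3 — resonance-delocalised over three oxygens
H₂PO₄⁻: pKₐ(H₃PO₄) ≈ 2.1 — moderate base; biological leaving group after further activation
PhCOO⁻: pKₐ(C₆H₅COOH) ≈ 4.2
p-O₂N–C₆H₄–O⁻: pKₐ(p-nitrophenol) ≈ 7.2
RS⁻: pKₐ(RSH (a thiol)) ≈ 10.5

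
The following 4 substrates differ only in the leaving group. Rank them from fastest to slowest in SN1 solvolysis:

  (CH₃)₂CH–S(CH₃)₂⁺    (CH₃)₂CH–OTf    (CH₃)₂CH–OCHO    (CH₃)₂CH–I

(CH₃)₂CH–OTf > (CH₃)₂CH–I > (CH₃)₂CH–S(CH₃)₂⁺ > (CH₃)₂CH–OCHO

Same R in every case — rank the leaving groups.
The more stable X⁻ (or X) is on its own — i.e. the weaker a base it is — the better a leaving group it makes.
(CH₃)₂CH–OTf loses OTf⁻: pKₐ(CF₃SO₃H (triflic acid)) ≈ -14
(CH₃)₂CH–I loses I⁻: pKₐ(HI) ≈ -10
(CH₃)₂CH–S(CH₃)₂⁺ loses SR'₂: pKₐ(R'₂SH⁺) ≈ -7
(CH₃)₂CH–OCHO loses HCOO⁻: pKₐ(HCOOH) ≈ 3.8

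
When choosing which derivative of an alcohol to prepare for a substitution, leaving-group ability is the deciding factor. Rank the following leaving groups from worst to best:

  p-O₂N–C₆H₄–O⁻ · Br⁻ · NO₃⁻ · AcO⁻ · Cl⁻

p-O₂N–C₆H₄–O⁻ < AcO⁻ < NO₃⁻ < Cl⁻ < Br⁻

Leaving-group ability tracks the stability of the departed species; conjugate-acid pKₐ is the usual yardstick (lower pKₐ → better LG).
Br⁻: pKₐ(HBr) ≈ -9
Cl⁻: pKₐ(HCl) ≈ -7 — moderately weak base
NO₃⁻: pKₐ(HNO₃) ≈ -1.3 — resonance-delocalised over three oxygens
AcO⁻: pKₐ(CH₃COOH) ≈ 4.8
p-O₂N–C₆H₄–O⁻: pKₐ(p-nitrophenol) ≈ 7.2
Listed from poorest to best leaving group as asked.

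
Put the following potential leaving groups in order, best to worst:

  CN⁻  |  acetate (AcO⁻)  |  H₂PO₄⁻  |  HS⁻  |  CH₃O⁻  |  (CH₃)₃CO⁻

H₂PO₄⁻ > acetate (AcO⁻) > HS⁻ > CN⁻ > CH₃O⁻ > (CH₃)₃CO⁻

The more stable X⁻ (or X) is on its own — i.e. the weaker a base it is — the better a leaving group it makes.
H₂PO₄⁻: pKₐ(H₃PO₄) ≈ 2.1
acetate (AcO⁻): pKₐ(CH₃COOH) ≈ 4.8
HS⁻: pKₐ(H₂S) ≈ 7
CN⁻: pKₐ(HCN) ≈ 9.2
CH₃O⁻: pKₐ(CH₃OH) ≈ 15.5
(CH₃)₃CO⁻: pKₐ(t-BuOH) ≈ 18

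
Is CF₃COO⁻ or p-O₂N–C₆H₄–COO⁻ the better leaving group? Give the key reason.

CF₃COO⁻ is the better leaving group.
pKₐ(CF₃COOH) ≈ 0.2 versus pKₐ(p-nitrobenzoic acid) ≈ 3.4: CF₃COO⁻ is the much weaker base.
Strongly electron-withdrawing CF₃ stabilises the carboxylate.

CF₃COO⁻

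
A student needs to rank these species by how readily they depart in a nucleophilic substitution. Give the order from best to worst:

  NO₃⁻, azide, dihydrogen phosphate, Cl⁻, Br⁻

Leaving-group ability tracks the stability of the departed species; conjugate-acid pKₐ is the usual yardstick (lower pKₐ → better LG).
Br⁻: pKₐ(HBr) ≈ -9
Cl⁻: pKₐ(HCl) ≈ -7
NO₃⁻: pKₐ(HNO₃) ≈ -1.3
dihydrogen phosphate: pKₐ(H₃PO₄) ≈ 2.1
azide: pKₐ(HN₃) ≈ 4.7

Br⁻ > Cl⁻ > NO₃⁻ > dihydrogen phosphate > azide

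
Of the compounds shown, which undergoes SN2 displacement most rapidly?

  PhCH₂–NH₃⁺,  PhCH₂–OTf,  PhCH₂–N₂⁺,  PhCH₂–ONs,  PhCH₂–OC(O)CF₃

PhCH₂–N₂⁺

Identical carbon frameworks mean the comparison reduces to leaving-group quality.
Rank by basicity of the departing species: weakest base leaves most easily.
PhCH₂–N₂⁺ loses N₂: no meaningful conjugate acid; N₂ departs as an exceptionally stable neutral molecule
PhCH₂–OTf loses OTf⁻: pKₐ(CF₃SO₃H (triflic acid)) ≈ -14
PhCH₂–ONs loses ONs⁻: pKₐ(p-O₂NC₆H₄SO₃H) ≈ -3.5
PhCH₂–OC(O)CF₃ loses CF₃COO⁻: pKₐ(CF₃COOH) ≈ 0.2
PhCH₂–NH₃⁺ loses NH₃: pKₐ(NH₄⁺) ≈ 9.2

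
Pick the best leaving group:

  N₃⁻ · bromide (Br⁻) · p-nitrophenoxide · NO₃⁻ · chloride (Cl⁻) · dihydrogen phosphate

bromide (Br⁻)

Leaving-group ability tracks the stability of the departed species; conjugate-acid pKₐ is the usual yardstick (lower pKₐ → better LG).
bromide (Br⁻): pKₐ(HBr) ≈ -9
chloride (Cl⁻): pKₐ(HCl) ≈ -7
NO₃⁻: pKₐ(HNO₃) ≈ -1.3
dihydrogen phosphate: pKₐ(H₃PO₄) ≈ 2.1
N₃⁻: pKₐ(HN₃) ≈ 4.7
p-nitrophenoxide: pKₐ(p-nitrophenol) ≈ 7.2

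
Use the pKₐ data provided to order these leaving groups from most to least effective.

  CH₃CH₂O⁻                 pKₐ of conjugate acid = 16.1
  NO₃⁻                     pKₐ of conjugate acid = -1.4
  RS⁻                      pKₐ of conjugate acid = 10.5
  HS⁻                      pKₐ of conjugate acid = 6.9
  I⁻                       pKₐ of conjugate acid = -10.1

I⁻ > NO₃⁻ > HS⁻ > RS⁻ > CH₃CH₂O⁻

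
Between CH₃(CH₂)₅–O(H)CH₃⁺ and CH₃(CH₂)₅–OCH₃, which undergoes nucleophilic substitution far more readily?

CH₃(CH₂)₅–O(H)CH₃⁺

From CH₃(CH₂)₅–OCH₃ the departing group would be CH₃O⁻ (pKₐ(CH₃OH) ≈ 15.5). Strong base; alkoxides do not leave unassisted.
From CH₃(CH₂)₅–O(H)CH₃⁺ the leaving group is R'OH (pKₐ(R'OH₂⁺) ≈ -2.4). Neutral; leaves from a protonated ether (an oxonium ion, R–O(H)R'⁺).
(In practice CH₃(CH₂)₅–O(H)CH₃⁺ is made from CH₃(CH₂)₅–OCH₃ by protonation with concentrated HI, allowing neutral methanol, rather than methoxide, to depart.)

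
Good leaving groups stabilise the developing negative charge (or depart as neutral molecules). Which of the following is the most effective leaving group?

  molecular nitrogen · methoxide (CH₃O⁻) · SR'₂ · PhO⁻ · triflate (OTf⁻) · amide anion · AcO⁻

molecular nitrogen

Leaving-group ability tracks the stability of the departed species; conjugate-acid pKₐ is the usual yardstick (lower pKₐ → better LG).
molecular nitrogen: no meaningful conjugate acid; N₂ departs as an exceptionally stable neutral molecule
triflate (OTf⁻): pKₐ(CF₃SO₃H (triflic acid)) ≈ -14
SR'₂: pKₐ(R'₂SH⁺) ≈ -7
AcO⁻: pKₐ(CH₃COOH) ≈ 4.8
PhO⁻: pKₐ(C₆H₅OH (phenol)) ≈ 10
methoxide (CH₃O⁻): pKₐ(CH₃OH) ≈ 15.5
amide anion: pKₐ(NH₃) ≈ 38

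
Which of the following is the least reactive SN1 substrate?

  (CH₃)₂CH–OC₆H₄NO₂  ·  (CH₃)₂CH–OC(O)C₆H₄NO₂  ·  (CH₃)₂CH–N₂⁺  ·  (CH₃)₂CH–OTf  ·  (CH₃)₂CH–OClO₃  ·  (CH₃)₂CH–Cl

The skeletons are identical, so relative rate is governed entirely by leaving-group ability.
A good leaving group is a weak base: the lower the pKₐ of its conjugate acid, the more readily it departs.
(CH₃)₂CH–N₂⁺ loses N₂: no meaningful conjugate acid; N₂ departs as an exceptionally stable neutral molecule
(CH₃)₂CH–OTf loses OTf⁻: pKₐ(CF₃SO₃H (triflic acid)) ≈ -14
(CH₃)₂CH–OClO₃ loses ClO₄⁻: pKₐ(HClO₄) ≈ -10
(CH₃)₂CH–Cl loses Cl⁻: pKₐ(HCl) ≈ -7
(CH₃)₂CH–OC(O)C₆H₄NO₂ loses p-O₂N–C₆H₄–COO⁻: pKₐ(p-nitrobenzoic acid) ≈ 3.4
(CH₃)₂CH–OC₆H₄NO₂ loses p-O₂N–C₆H₄–O⁻: pKₐ(p-nitrophenol) ≈ 7.2

(CH₃)₂CH–OC₆H₄NO₂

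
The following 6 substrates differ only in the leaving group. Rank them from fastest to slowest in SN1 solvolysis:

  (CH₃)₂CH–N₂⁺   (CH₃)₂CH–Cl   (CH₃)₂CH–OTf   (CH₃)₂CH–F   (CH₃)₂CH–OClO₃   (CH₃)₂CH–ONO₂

(CH₃)₂CH–N₂⁺ > (CH₃)₂CH–OTf > (CH₃)₂CH–OClO₃ > (CH₃)₂CH–Cl > (CH₃)₂CH–ONO₂ > (CH₃)₂CH–F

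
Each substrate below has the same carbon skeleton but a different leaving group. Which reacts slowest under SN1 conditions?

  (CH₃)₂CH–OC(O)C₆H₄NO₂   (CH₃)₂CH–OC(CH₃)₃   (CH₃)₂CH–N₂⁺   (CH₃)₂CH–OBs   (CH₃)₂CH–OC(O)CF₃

(CH₃)₂CH–OC(CH₃)₃

The skeletons are identical, so relative rate is governed entirely by leaving-group ability.
The more stable X⁻ (or X) is on its own — i.e. the weaker a base it is — the better a leaving group it makes.
(CH₃)₂CH–N₂⁺ loses N₂: no meaningful conjugate acid; N₂ departs as an exceptionally stable neutral molecule
(CH₃)₂CH–OBs loses OBs⁻: pKₐ(p-BrC₆H₄SO₃H) ≈ -2.8
(CH₃)₂CH–OC(O)CF₃ loses CF₃COO⁻: pKₐ(CF₃COOH) ≈ 0.2
(CH₃)₂CH–OC(O)C₆H₄NO₂ loses p-O₂N–C₆H₄–COO⁻: pKₐ(p-nitrobenzoic acid) ≈ 3.4
(CH₃)₂CH–OC(CH₃)₃ loses (CH₃)₃CO⁻: pKₐ(t-BuOH) ≈ 18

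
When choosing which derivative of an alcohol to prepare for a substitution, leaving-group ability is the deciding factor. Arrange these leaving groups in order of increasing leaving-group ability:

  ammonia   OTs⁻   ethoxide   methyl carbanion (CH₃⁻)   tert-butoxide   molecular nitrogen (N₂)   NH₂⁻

methyl carbanion (CH₃⁻) < NH₂⁻ < tert-butoxide < ethoxide < ammonia < OTs⁻ < molecular nitrogen (N₂)

The more stable X⁻ (or X) is on its own — i.e. the weaker a base it is — the better a leaving group it makes.
molecular nitrogen (N₂): no meaningful conjugate acid; N₂ departs as an exceptionally stable neutral molecule
OTs⁻: pKₐ(p-CH₃C₆H₄SO₃H (TsOH)) ≈ -2.8
ammonia: pKₐ(NH₄⁺) ≈ 9.2 — neutral but moderately basic; leaves from R–NH₃⁺
ethoxide: pKₐ(CH₃CH₂OH) ≈ 16 — strong base; alkoxides do not leave unassisted
tert-butoxide: pKₐ(t-BuOH) ≈ 18 — bulky, strongly basic alkoxide
NH₂⁻: pKₐ(NH₃) ≈ 38
methyl carbanion (CH₃⁻): pKₐ(CH₄) ≈ 48 — unstabilised carbanion; the worst conceivable leaving group
The question asks for worst first, so the sequence is read in increasing leaving-group ability.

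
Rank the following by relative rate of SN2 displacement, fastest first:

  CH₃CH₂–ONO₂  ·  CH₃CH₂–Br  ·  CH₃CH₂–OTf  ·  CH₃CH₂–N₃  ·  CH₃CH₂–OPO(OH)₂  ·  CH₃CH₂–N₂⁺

Same R in every case — rank the leaving groups.
The more stable X⁻ (or X) is on its own — i.e. the weaker a base it is — the better a leaving group it makes.
CH₃CH₂–N₂⁺ loses N₂: no meaningful conjugate acid; N₂ departs as an exceptionally stable neutral molecule
CH₃CH₂–OTf loses OTf⁻: pKₐ(CF₃SO₃H (triflic acid)) ≈ -14
CH₃CH₂–Br loses Br⁻: pKₐ(HBr) ≈ -9
CH₃CH₂–ONO₂ loses NO₃⁻: pKₐ(HNO₃) ≈ -1.3
CH₃CH₂–OPO(OH)₂ loses H₂PO₄⁻: pKₐ(H₃PO₄) ≈ 2.1
CH₃CH₂–N₃ loses N₃⁻: pKₐ(HN₃) ≈ 4.7

CH₃CH₂–N₂⁺ > CH₃CH₂–OTf > CH₃CH₂–Br > CH₃CH₂–ONO₂ > CH₃CH₂–OPO(OH)₂ > CH₃CH₂–N₃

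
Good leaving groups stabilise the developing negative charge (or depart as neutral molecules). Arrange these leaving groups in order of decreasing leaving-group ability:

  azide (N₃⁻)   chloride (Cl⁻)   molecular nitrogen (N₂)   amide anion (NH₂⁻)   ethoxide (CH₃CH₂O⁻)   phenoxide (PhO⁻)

molecular nitrogen (N₂): no meaningful conjugate acid; N₂ departs as an exceptionally stable neutral molecule
chloride (Cl⁻): pKₐ(HCl) ≈ -7
azide (N₃⁻): pKₐ(HN₃) ≈ 4.7
phenoxide (PhO⁻): pKₐ(C₆H₅OH (phenol)) ≈ 10
ethoxide (CH₃CH₂O⁻): pKₐ(CH₃CH₂OH) ≈ 16
amide anion (NH₂⁻): pKₐ(NH₃) ≈ 38

molecular nitrogen (N₂) > chloride (Cl⁻) > azide (N₃⁻) > phenoxide (PhO⁻) > ethoxide (CH₃CH₂O⁻) > amide anion (NH₂⁻)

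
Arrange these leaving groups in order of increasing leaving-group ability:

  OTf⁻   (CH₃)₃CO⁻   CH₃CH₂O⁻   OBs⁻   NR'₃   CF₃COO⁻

Rank by basicity of the departing species: weakest base leaves most easily.
OTf⁻: pKₐ(CF₃SO₃H (triflic acid)) ≈ -14
OBs⁻: pKₐ(p-BrC₆H₄SO₃H) ≈ -2.8
CF₃COO⁻: pKₐ(CF₃COOH) ≈ 0.2
NR'₃: pKₐ(R'₃NH⁺) ≈ 10.7
CH₃CH₂O⁻: pKₐ(CH₃CH₂OH) ≈ 16
(CH₃)₃CO⁻: pKₐ(t-BuOH) ≈ 18 — bulky, strongly basic alkoxide
The question asks for worst first, so the sequence is read in increasing leaving-group ability.

(CH₃)₃CO⁻ < CH₃CH₂O⁻ < NR'₃ < CF₃COO⁻ < OBs⁻ < OTf⁻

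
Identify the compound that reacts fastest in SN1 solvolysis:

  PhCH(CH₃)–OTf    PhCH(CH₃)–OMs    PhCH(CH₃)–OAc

Same R in every case — rank the leaving groups.
The more stable X⁻ (or X) is on its own — i.e. the weaker a base it is — the better a leaving group it makes.
PhCH(CH₃)–OTf loses OTf⁻: pKₐ(CF₃SO₃H (triflic acid)) ≈ -14
PhCH(CH₃)–OMs loses OMs⁻: pKₐ(CH₃SO₃H (MsOH)) ≈ -1.9
PhCH(CH₃)–OAc loses AcO⁻: pKₐ(CH₃COOH) ≈ 4.8

PhCH(CH₃)–OTf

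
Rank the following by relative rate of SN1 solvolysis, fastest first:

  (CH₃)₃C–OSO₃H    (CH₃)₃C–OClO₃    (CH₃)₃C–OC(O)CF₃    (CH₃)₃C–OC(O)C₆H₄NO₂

(CH₃)₃C–OClO₃ > (CH₃)₃C–OSO₃H > (CH₃)₃C–OC(O)CF₃ > (CH₃)₃C–OC(O)C₆H₄NO₂

Identical carbon frameworks mean the comparison reduces to leaving-group quality.
Rank by basicity of the departing species: weakest base leaves most easily.
(CH₃)₃C–OClO₃ loses ClO₄⁻: pKₐ(HClO₄) ≈ -10
(CH₃)₃C–OSO₃H loses HSO₄⁻: pKₐ(H₂SO₄) ≈ -3
(CH₃)₃C–OC(O)CF₃ loses CF₃COO⁻: pKₐ(CF₃COOH) ≈ 0.2
(CH₃)₃C–OC(O)C₆H₄NO₂ loses p-O₂N–C₆H₄–COO⁻: pKₐ(p-nitrobenzoic acid) ≈ 3.4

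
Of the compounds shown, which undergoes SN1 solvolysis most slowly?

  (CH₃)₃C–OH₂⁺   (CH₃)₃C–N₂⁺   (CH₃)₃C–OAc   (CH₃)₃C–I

(CH₃)₃C–OAc

With the same alkyl group throughout, only the leaving group differentiates the rates.
Leaving-group ability tracks the stability of the departed species; conjugate-acid pKₐ is the usual yardstick (lower pKₐ → better LG).
(CH₃)₃C–N₂⁺ loses N₂: no meaningful conjugate acid; N₂ departs as an exceptionally stable neutral molecule
(CH₃)₃C–I loses I⁻: pKₐ(HI) ≈ -10
(CH₃)₃C–OH₂⁺ loses H₂O: pKₐ(H₃O⁺) ≈ -1.7
(CH₃)₃C–OAc loses AcO⁻: pKₐ(CH₃COOH) ≈ 4.8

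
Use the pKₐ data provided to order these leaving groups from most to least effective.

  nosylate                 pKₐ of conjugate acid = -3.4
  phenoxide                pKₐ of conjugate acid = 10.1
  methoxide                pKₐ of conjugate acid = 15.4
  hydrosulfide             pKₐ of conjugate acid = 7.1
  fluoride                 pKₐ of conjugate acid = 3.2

Lower conjugate-acid pKₐ ⇒ weaker base ⇒ better leaving group.
Sorting by the given values: nosylate (-3.4), fluoride (3.2), hydrosulfide (7.1), phenoxide (10.1), methoxide (15.4).

nosylate > fluoride > hydrosulfide > phenoxide > methoxide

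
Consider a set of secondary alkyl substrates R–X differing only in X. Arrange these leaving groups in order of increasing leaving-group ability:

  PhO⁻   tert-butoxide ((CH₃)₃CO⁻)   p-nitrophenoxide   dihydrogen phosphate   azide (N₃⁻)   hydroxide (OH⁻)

The more stable X⁻ (or X) is on its own — i.e. the weaker a base it is — the better a leaving group it makes.
dihydrogen phosphate: pKₐ(H₃PO₄) ≈ 2.1
azide (N₃⁻): pKₐ(HN₃) ≈ 4.7
p-nitrophenoxide: pKₐ(p-nitrophenol) ≈ 7.2
PhO⁻: pKₐ(C₆H₅OH (phenol)) ≈ 10
hydroxide (OH⁻): pKₐ(H₂O) ≈ 15.7
tert-butoxide ((CH₃)₃CO⁻): pKₐ(t-BuOH) ≈ 18
Listed from poorest to best leaving group as asked.

tert-butoxide ((CH₃)₃CO⁻) < hydroxide (OH⁻) < PhO⁻ < p-nitrophenoxide < azide (N₃⁻) < dihydrogen phosphate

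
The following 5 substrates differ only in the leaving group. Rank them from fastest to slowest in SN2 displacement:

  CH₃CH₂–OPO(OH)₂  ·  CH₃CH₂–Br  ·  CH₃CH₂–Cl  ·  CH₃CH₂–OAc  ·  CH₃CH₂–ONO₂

CH₃CH₂–Br > CH₃CH₂–Cl > CH₃CH₂–ONO₂ > CH₃CH₂–OPO(OH)₂ > CH₃CH₂–OAc

Identical carbon frameworks mean the comparison reduces to leaving-group quality.
The more stable X⁻ (or X) is on its own — i.e. the weaker a base it is — the better a leaving group it makes.
CH₃CH₂–Br loses Br⁻: pKₐ(HBr) ≈ -9
CH₃CH₂–Cl loses Cl⁻: pKₐ(HCl) ≈ -7
CH₃CH₂–ONO₂ loses NO₃⁻: pKₐ(HNO₃) ≈ -1.3
CH₃CH₂–OPO(OH)₂ loses H₂PO₄⁻: pKₐ(H₃PO₄) ≈ 2.1
CH₃CH₂–OAc loses AcO⁻: pKₐ(CH₃COOH) ≈ 4.8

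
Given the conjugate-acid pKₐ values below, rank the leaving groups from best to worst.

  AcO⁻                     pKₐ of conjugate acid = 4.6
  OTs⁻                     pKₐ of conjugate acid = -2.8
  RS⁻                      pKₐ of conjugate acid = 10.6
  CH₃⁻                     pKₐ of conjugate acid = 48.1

OTs⁻ > AcO⁻ > RS⁻ > CH₃⁻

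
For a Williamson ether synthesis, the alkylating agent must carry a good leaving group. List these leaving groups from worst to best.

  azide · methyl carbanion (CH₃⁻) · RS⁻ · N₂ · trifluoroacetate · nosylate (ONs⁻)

Leaving-group ability tracks the stability of the departed species; conjugate-acid pKₐ is the usual yardstick (lower pKₐ → better LG).
N₂: no meaningful conjugate acid; N₂ departs as an exceptionally stable neutral molecule
nosylate (ONs⁻): pKₐ(p-O₂NC₆H₄SO₃H) ≈ -3.5
trifluoroacetate: pKₐ(CF₃COOH) ≈ 0.2
azide: pKₐ(HN₃) ≈ 4.7
RS⁻: pKₐ(RSH (a thiol)) ≈ 10.5
methyl carbanion (CH₃⁻): pKₐ(CH₄) ≈ 48
The question asks for worst first, so the sequence is read in increasing leaving-group ability.

methyl carbanion (CH₃⁻) < RS⁻ < azide < trifluoroacetate < nosylate (ONs⁻) < N₂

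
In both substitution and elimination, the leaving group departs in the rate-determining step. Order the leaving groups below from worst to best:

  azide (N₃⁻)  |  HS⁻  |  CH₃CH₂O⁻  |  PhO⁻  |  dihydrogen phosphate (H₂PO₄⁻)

CH₃CH₂O⁻ < PhO⁻ < HS⁻ < azide (N₃⁻) < dihydrogen phosphate (H₂PO₄⁻)

A good leaving group is a weak base: the lower the pKₐ of its conjugate acid, the more readily it departs.
dihydrogen phosphate (H₂PO₄⁻): pKₐ(H₃PO₄) ≈ 2.1
azide (N₃⁻): pKₐ(HN₃) ≈ 4.7
HS⁻: pKₐ(H₂S) ≈ 7
PhO⁻: pKₐ(C₆H₅OH (phenol)) ≈ 10
CH₃CH₂O⁻: pKₐ(CH₃CH₂OH) ≈ 16
Listed from poorest to best leaving group as asked.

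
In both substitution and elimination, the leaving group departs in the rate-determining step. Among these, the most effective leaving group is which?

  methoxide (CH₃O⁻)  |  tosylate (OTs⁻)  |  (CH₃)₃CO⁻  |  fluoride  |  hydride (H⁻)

tosylate (OTs⁻): pKₐ(p-CH₃C₆H₄SO₃H (TsOH)) ≈ -2.8
fluoride: pKₐ(HF) ≈ 3.2
methoxide (CH₃O⁻): pKₐ(CH₃OH) ≈ 15.5
(CH₃)₃CO⁻: pKₐ(t-BuOH) ≈ 18
hydride (H⁻): pKₐ(H₂) ≈ 36

tosylate (OTs⁻)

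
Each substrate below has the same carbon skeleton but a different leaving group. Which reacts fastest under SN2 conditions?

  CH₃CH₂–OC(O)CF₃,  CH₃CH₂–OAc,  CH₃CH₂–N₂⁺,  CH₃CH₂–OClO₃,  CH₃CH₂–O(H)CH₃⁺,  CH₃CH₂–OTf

Identical carbon frameworks mean the comparison reduces to leaving-group quality.
Leaving-group ability tracks the stability of the departed species; conjugate-acid pKₐ is the usual yardstick (lower pKₐ → better LG).
CH₃CH₂–N₂⁺ loses N₂: no meaningful conjugate acid; N₂ departs as an exceptionally stable neutral molecule
CH₃CH₂–OTf loses OTf⁻: pKₐ(CF₃SO₃H (triflic acid)) ≈ -14
CH₃CH₂–OClO₃ loses ClO₄⁻: pKₐ(HClO₄) ≈ -10
CH₃CH₂–O(H)CH₃⁺ loses R'OH: pKₐ(R'OH₂⁺) ≈ -2.4
CH₃CH₂–OC(O)CF₃ loses CF₃COO⁻: pKₐ(CF₃COOH) ≈ 0.2
CH₃CH₂–OAc loses AcO⁻: pKₐ(CH₃COOH) ≈ 4.8

CH₃CH₂–N₂⁺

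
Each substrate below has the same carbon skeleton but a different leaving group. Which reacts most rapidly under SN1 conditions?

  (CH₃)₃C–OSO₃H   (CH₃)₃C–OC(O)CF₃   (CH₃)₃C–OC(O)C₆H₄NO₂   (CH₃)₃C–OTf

The skeletons are identical, so relative rate is governed entirely by leaving-group ability.
Rank by basicity of the departing species: weakest base leaves most easily.
(CH₃)₃C–OTf loses OTf⁻: pKₐ(CF₃SO₃H (triflic acid)) ≈ -14
(CH₃)₃C–OSO₃H loses HSO₄⁻: pKₐ(H₂SO₄) ≈ -3
(CH₃)₃C–OC(O)CF₃ loses CF₃COO⁻: pKₐ(CF₃COOH) ≈ 0.2
(CH₃)₃C–OC(O)C₆H₄NO₂ loses p-O₂N–C₆H₄–COO⁻: pKₐ(p-nitrobenzoic acid) ≈ 3.4

(CH₃)₃C–OTf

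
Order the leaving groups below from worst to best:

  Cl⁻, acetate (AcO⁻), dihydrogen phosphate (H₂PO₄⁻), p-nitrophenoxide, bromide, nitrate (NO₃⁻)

p-nitrophenoxide < acetate (AcO⁻) < dihydrogen phosphate (H₂PO₄⁻) < nitrate (NO₃⁻) < Cl⁻ < bromide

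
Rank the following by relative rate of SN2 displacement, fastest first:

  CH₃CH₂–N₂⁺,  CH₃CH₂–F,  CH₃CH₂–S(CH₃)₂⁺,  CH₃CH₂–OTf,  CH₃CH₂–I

CH₃CH₂–N₂⁺ > CH₃CH₂–OTf > CH₃CH₂–I > CH₃CH₂–S(CH₃)₂⁺ > CH₃CH₂–F

The skeletons are identical, so relative rate is governed entirely by leaving-group ability.
Leaving-group ability tracks the stability of the departed species; conjugate-acid pKₐ is the usual yardstick (lower pKₐ → better LG).
CH₃CH₂–N₂⁺ loses N₂: no meaningful conjugate acid; N₂ departs as an exceptionally stable neutral molecule
CH₃CH₂–OTf loses OTf⁻: pKₐ(CF₃SO₃H (triflic acid)) ≈ -14
CH₃CH₂–I loses I⁻: pKₐ(HI) ≈ -10
CH₃CH₂–S(CH₃)₂⁺ loses SR'₂: pKₐ(R'₂SH⁺) ≈ -7
CH₃CH₂–F loses F⁻: pKₐ(HF) ≈ 3.2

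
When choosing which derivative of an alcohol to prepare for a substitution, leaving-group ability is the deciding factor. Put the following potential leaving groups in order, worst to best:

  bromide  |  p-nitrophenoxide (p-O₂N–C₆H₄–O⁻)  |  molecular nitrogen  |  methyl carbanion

methyl carbanion < p-nitrophenoxide (p-O₂N–C₆H₄–O⁻) < bromide < molecular nitrogen

The more stable X⁻ (or X) is on its own — i.e. the weaker a base it is — the better a leaving group it makes.
molecular nitrogen: no meaningful conjugate acid; N₂ departs as an exceptionally stable neutral molecule
bromide: pKₐ(HBr) ≈ -9
p-nitrophenoxide (p-O₂N–C₆H₄–O⁻): pKₐ(p-nitrophenol) ≈ 7.2
methyl carbanion: pKₐ(CH₄) ≈ 48
Listed from poorest to best leaving group as asked.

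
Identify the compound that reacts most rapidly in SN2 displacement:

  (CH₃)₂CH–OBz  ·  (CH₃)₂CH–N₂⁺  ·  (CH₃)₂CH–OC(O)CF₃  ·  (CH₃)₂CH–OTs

(CH₃)₂CH–N₂⁺

Identical carbon frameworks mean the comparison reduces to leaving-group quality.
The more stable X⁻ (or X) is on its own — i.e. the weaker a base it is — the better a leaving group it makes.
(CH₃)₂CH–N₂⁺ loses N₂: no meaningful conjugate acid; N₂ departs as an exceptionally stable neutral molecule
(CH₃)₂CH–OTs loses OTs⁻: pKₐ(p-CH₃C₆H₄SO₃H (TsOH)) ≈ -2.8
(CH₃)₂CH–OC(O)CF₃ loses CF₃COO⁻: pKₐ(CF₃COOH) ≈ 0.2
(CH₃)₂CH–OBz loses PhCOO⁻: pKₐ(C₆H₅COOH) ≈ 4.2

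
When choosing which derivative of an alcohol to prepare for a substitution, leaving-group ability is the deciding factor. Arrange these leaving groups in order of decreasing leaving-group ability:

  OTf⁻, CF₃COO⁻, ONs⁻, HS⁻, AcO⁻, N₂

N₂ > OTf⁻ > ONs⁻ > CF₃COO⁻ > AcO⁻ > HS⁻

Leaving-group ability tracks the stability of the departed species; conjugate-acid pKₐ is the usual yardstick (lower pKₐ → better LG).
N₂: no meaningful conjugate acid; N₂ departs as an exceptionally stable neutral molecule
OTf⁻: pKₐ(CF₃SO₃H (triflic acid)) ≈ -14 — charge spread over three oxygens and a CF₃ group; the premier leaving group in synthesis
ONs⁻: pKₐ(p-O₂NC₆H₄SO₃H) ≈ -3.5 — p-nitro group further stabilises the sulfonate
CF₃COO⁻: pKₐ(CF₃COOH) ≈ 0.2 — strongly electron-withdrawing CF₃ stabilises the carboxylate
AcO⁻: pKₐ(CH₃COOH) ≈ 4.8 — resonance-stabilised but still a weak base
HS⁻: pKₐ(H₂S) ≈ 7 — larger and more polarisable than the oxygen analogue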